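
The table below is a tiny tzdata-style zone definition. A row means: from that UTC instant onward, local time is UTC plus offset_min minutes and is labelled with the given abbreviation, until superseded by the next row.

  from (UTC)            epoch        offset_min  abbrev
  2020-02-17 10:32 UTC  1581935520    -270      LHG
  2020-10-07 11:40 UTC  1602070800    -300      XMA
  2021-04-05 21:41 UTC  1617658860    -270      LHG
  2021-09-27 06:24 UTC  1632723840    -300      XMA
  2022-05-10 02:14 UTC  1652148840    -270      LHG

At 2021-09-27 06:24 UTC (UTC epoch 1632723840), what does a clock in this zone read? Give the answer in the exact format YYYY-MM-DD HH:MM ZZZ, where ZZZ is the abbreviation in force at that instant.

Query: 2021-09-27 06:24 UTC
Rule 4/5 (XMA, -05:00): 2021-09-27 06:24 UTC ≤ query < 2022-05-10 02:14 UTC
6·60 + 24 - 300 = 84 min
84 = 0·1440 + 84; 84 = 1·60 + 24 → 01:24, same day
→ 2021-09-27 01:24 XMA

2021-09-27 01:24 XMA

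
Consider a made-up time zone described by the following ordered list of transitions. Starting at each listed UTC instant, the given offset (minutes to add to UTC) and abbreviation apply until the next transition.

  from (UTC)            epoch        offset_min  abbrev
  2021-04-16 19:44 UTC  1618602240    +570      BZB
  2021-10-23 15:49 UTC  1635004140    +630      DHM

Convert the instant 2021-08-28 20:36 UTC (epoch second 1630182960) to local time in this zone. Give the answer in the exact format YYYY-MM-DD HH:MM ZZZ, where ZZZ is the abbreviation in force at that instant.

Query: 2021-08-28 20:36 UTC
Rule 1/2 (BZB, +09:30): 2021-04-16 19:44 UTC ≤ query < 2021-10-23 15:49 UTC
20·60 + 36 + 570 = 1806 min
1806 = 1·1440 + 366; 366 = 6·60 + 6 → 06:06, 2021-08-28 + 1 day = 2021-08-29
→ 2021-08-29 06:06 BZB

2021-08-29 06:06 BZB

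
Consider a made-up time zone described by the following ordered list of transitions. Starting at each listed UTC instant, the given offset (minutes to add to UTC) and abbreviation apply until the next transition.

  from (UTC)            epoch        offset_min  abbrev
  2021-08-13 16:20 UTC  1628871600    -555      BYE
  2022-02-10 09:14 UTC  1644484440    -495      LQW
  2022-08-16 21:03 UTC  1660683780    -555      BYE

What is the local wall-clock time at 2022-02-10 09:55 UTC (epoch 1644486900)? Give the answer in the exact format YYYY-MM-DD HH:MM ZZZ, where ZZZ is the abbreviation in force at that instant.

Query: 2022-02-10 09:55 UTC
Rule 2/3 (LQW, -08:15): 2022-02-10 09:14 UTC ≤ query < 2022-08-16 21:03 UTC
9·60 + 55 - 495 = 100 min
100 = 0·1440 + 100; 100 = 1·60 + 40 → 01:40, same day
→ 2022-02-10 01:40 LQW

2022-02-10 01:40 LQW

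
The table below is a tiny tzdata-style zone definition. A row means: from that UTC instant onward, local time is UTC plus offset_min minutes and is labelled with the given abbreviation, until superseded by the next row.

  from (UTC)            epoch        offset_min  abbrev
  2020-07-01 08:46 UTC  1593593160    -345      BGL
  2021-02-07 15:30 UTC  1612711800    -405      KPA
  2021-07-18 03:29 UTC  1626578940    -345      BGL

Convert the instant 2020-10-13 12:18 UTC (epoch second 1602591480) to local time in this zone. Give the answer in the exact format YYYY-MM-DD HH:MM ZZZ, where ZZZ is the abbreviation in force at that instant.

Query: 2020-10-13 12:18 UTC
Rule 1/3 (BGL, -05:45): 2020-07-01 08:46 UTC ≤ query < 2021-02-07 15:30 UTC
12·60 + 18 - 345 = 393 min
393 = 0·1440 + 393; 393 = 6·60 + 33 → 06:33, same day
→ 2020-10-13 06:33 BGL

2020-10-13 06:33 BGL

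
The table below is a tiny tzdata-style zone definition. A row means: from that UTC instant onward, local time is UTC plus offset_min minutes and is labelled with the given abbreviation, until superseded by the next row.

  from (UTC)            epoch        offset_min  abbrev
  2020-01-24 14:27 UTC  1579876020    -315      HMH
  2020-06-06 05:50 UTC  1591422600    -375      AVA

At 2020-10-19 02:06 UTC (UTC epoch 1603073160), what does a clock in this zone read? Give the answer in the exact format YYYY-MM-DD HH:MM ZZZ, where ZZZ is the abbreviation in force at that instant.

Query: 2020-10-19 02:06 UTC
Rule 2/2 (AVA, -06:15): 2020-06-06 05:50 UTC ≤ query < +∞
2·60 + 6 - 375 = -249 min
-249 = -1·1440 + 1191; 1191 = 19·60 + 51 → 19:51, 2020-10-19 - 1 day = 2020-10-18
→ 2020-10-18 19:51 AVA

2020-10-18 19:51 AVA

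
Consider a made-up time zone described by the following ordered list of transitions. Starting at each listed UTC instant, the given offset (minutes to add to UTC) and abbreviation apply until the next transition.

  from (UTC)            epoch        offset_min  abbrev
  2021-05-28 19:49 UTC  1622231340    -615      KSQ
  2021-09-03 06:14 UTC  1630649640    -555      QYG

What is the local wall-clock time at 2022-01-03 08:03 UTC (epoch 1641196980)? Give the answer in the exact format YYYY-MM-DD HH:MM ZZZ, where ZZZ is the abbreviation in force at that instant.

Query: 2022-01-03 08:03 UTC
Rule 2/2 (QYG, -09:15): 2021-09-03 06:14 UTC ≤ query < +∞
8·60 + 3 - 555 = -72 min
-72 = -1·1440 + 1368; 1368 = 22·60 + 48 → 22:48, 2022-01-03 - 1 day = 2022-01-02
→ 2022-01-02 22:48 QYG

2022-01-02 22:48 QYG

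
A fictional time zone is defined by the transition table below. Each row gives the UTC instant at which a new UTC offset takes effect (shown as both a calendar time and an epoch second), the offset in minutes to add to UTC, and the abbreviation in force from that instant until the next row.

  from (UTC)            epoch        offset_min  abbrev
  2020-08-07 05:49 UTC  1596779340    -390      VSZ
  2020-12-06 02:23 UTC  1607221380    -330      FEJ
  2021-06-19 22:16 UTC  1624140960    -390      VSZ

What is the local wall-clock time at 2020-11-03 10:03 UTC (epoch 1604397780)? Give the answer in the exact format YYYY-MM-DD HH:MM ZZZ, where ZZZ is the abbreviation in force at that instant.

Query: 2020-11-03 10:03 UTC
Rule 1/3 (VSZ, -06:30): 2020-08-07 05:49 UTC ≤ query < 2020-12-06 02:23 UTC
10·60 + 3 - 390 = 213 min
213 = 0·1440 + 213; 213 = 3·60 + 33 → 03:33, same day
→ 2020-11-03 03:33 VSZ

2020-11-03 03:33 VSZ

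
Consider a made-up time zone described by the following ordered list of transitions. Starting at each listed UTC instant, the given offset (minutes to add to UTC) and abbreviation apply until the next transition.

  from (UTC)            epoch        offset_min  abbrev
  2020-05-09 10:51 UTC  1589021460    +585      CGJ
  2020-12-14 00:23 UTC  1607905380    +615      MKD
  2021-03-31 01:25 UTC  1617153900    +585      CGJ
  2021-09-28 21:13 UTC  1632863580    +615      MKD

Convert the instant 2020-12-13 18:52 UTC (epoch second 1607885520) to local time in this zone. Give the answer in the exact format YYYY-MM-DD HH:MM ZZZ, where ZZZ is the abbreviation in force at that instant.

Query: 2020-12-13 18:52 UTC
Rule 1/4 (CGJ, +09:45): 2020-05-09 10:51 UTC ≤ query < 2020-12-14 00:23 UTC
18·60 + 52 + 585 = 1717 min
1717 = 1·1440 + 277; 277 = 4·60 + 37 → 04:37, 2020-12-13 + 1 day = 2020-12-14
→ 2020-12-14 04:37 CGJ

2020-12-14 04:37 CGJ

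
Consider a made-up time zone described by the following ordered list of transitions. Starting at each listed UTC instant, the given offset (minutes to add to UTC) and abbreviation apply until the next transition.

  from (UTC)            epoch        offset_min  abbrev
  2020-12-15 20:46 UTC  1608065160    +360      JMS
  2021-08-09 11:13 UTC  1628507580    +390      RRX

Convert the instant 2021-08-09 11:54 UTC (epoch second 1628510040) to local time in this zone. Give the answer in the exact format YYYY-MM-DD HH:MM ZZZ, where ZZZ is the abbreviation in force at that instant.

Query: 2021-08-09 11:54 UTC
Rule 2/2 (RRX, +06:30): 2021-08-09 11:13 UTC ≤ query < +∞
11·60 + 54 + 390 = 1104 min
1104 = 0·1440 + 1104; 1104 = 18·60 + 24 → 18:24, same day
→ 2021-08-09 18:24 RRX

2021-08-09 18:24 RRX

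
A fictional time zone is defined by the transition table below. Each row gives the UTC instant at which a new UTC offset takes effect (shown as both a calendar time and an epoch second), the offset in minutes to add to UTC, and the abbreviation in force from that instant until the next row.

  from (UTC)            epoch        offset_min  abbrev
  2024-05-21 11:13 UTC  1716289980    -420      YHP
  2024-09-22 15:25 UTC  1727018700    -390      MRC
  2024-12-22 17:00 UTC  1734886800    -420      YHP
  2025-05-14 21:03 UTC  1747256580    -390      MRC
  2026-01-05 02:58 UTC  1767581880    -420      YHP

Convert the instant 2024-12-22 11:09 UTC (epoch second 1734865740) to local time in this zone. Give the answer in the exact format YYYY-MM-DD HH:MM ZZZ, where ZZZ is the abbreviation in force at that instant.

Query: 2024-12-22 11:09 UTC
Rule 2/5 (MRC, -06:30): 2024-09-22 15:25 UTC ≤ query < 2024-12-22 17:00 UTC
11·60 + 9 - 390 = 279 min
279 = 0·1440 + 279; 279 = 4·60 + 39 → 04:39, same day
→ 2024-12-22 04:39 MRC

2024-12-22 04:39 MRC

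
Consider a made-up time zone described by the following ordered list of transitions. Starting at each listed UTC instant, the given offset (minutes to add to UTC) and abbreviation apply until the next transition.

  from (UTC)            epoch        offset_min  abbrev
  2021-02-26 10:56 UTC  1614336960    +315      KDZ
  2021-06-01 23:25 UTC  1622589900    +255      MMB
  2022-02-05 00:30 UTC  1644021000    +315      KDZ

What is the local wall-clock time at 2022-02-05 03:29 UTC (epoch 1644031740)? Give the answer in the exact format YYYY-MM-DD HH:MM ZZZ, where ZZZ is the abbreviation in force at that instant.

Query: 2022-02-05 03:29 UTC
Rule 3/3 (KDZ, +05:15): 2022-02-05 00:30 UTC ≤ query < +∞
3·60 + 29 + 315 = 524 min
524 = 0·1440 + 524; 524 = 8·60 + 44 → 08:44, same day
→ 2022-02-05 08:44 KDZ

2022-02-05 08:44 KDZ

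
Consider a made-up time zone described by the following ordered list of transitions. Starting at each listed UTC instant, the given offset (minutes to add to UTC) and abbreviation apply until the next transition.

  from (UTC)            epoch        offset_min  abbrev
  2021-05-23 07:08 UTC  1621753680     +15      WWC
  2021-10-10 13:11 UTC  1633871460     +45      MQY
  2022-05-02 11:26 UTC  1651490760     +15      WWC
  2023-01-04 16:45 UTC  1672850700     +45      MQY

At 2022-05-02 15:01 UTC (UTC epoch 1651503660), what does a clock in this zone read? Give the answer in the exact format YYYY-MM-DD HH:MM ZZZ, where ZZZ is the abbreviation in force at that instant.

2022-05-02 15:16 WWC

Query: 2022-05-02 15:01 UTC
Rule 3/4 (WWC, +00:15): 2022-05-02 11:26 UTC ≤ query < 2023-01-04 16:45 UTC
15·60 + 1 + 15 = 916 min
916 = 0·1440 + 916; 916 = 15·60 + 16 → 15:16, same day
→ 2022-05-02 15:16 WWC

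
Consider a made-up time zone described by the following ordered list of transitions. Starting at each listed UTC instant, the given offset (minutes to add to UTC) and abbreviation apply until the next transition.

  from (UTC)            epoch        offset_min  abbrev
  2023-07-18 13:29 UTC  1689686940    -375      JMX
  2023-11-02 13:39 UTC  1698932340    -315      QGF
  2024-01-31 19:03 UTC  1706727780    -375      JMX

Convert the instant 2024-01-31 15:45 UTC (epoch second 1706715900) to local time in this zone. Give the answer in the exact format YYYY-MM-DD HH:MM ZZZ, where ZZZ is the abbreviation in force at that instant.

2024-01-31 10:30 QGF

Query: 2024-01-31 15:45 UTC
Rule 2/3 (QGF, -05:15): 2023-11-02 13:39 UTC ≤ query < 2024-01-31 19:03 UTC
15·60 + 45 - 315 = 630 min
630 = 0·1440 + 630; 630 = 10·60 + 30 → 10:30, same day
→ 2024-01-31 10:30 QGF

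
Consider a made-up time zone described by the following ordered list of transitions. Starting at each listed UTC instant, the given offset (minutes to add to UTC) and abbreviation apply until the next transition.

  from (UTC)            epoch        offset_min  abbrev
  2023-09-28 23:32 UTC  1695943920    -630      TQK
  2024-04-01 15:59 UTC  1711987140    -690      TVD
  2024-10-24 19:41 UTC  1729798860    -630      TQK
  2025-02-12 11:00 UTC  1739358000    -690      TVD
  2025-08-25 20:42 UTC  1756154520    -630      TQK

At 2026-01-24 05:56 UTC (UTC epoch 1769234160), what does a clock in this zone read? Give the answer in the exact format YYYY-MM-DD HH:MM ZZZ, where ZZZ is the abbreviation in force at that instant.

2026-01-23 19:26 TQK

Query: 2026-01-24 05:56 UTC
Rule 5/5 (TQK, -10:30): 2025-08-25 20:42 UTC ≤ query < +∞
5·60 + 56 - 630 = -274 min
-274 = -1·1440 + 1166; 1166 = 19·60 + 26 → 19:26, 2026-01-24 - 1 day = 2026-01-23
→ 2026-01-23 19:26 TQK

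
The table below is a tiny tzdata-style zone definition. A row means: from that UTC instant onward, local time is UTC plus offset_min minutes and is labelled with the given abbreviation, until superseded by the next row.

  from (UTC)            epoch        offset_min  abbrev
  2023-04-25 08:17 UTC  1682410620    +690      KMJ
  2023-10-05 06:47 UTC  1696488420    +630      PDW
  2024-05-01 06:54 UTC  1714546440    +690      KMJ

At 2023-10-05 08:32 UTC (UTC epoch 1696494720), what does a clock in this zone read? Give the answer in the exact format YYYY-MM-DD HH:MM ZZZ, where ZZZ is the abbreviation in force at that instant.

2023-10-05 19:02 PDW

Query: 2023-10-05 08:32 UTC
Rule 2/3 (PDW, +10:30): 2023-10-05 06:47 UTC ≤ query < 2024-05-01 06:54 UTC
8·60 + 32 + 630 = 1142 min
1142 = 0·1440 + 1142; 1142 = 19·60 + 2 → 19:02, same day
→ 2023-10-05 19:02 PDW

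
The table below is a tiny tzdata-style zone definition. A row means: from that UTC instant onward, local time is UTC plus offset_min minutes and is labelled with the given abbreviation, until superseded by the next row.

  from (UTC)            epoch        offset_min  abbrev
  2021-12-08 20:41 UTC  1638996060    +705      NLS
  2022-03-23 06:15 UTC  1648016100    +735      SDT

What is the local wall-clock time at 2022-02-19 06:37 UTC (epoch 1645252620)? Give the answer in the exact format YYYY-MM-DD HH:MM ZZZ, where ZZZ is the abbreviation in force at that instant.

2022-02-19 18:22 NLS

Query: 2022-02-19 06:37 UTC
Rule 1/2 (NLS, +11:45): 2021-12-08 20:41 UTC ≤ query < 2022-03-23 06:15 UTC
6·60 + 37 + 705 = 1102 min
1102 = 0·1440 + 1102; 1102 = 18·60 + 22 → 18:22, same day
→ 2022-02-19 18:22 NLS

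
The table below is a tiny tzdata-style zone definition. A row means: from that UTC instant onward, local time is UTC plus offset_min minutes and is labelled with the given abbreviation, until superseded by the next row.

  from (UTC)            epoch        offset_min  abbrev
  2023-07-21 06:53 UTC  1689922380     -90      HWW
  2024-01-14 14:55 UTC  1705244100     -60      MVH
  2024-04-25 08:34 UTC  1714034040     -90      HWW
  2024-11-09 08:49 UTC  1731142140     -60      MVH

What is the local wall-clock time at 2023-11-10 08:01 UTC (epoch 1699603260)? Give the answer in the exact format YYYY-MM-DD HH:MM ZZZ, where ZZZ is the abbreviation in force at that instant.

Query: 2023-11-10 08:01 UTC
Rule 1/4 (HWW, -01:30): 2023-07-21 06:53 UTC ≤ query < 2024-01-14 14:55 UTC
8·60 + 1 - 90 = 391 min
391 = 0·1440 + 391; 391 = 6·60 + 31 → 06:31, same day
→ 2023-11-10 06:31 HWW

2023-11-10 06:31 HWW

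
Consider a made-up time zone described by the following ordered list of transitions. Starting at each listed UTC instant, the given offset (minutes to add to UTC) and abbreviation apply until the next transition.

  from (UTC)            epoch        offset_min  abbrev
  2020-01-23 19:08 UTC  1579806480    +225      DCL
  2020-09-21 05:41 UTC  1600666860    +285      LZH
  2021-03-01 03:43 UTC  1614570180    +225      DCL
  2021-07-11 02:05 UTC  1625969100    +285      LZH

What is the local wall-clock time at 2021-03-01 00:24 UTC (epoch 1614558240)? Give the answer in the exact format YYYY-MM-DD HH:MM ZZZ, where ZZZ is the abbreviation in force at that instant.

Query: 2021-03-01 00:24 UTC
Rule 2/4 (LZH, +04:45): 2020-09-21 05:41 UTC ≤ query < 2021-03-01 03:43 UTC
0·60 + 24 + 285 = 309 min
309 = 0·1440 + 309; 309 = 5·60 + 9 → 05:09, same day
→ 2021-03-01 05:09 LZH

2021-03-01 05:09 LZH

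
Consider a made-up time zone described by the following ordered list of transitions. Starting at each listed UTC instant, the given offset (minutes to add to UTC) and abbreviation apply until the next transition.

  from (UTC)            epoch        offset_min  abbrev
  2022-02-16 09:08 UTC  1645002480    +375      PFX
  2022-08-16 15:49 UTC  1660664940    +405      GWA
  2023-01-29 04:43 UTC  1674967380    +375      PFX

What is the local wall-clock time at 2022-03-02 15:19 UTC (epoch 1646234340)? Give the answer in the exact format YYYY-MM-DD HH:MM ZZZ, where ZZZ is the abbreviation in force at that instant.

Query: 2022-03-02 15:19 UTC
Rule 1/3 (PFX, +06:15): 2022-02-16 09:08 UTC ≤ query < 2022-08-16 15:49 UTC
15·60 + 19 + 375 = 1294 min
1294 = 0·1440 + 1294; 1294 = 21·60 + 34 → 21:34, same day
→ 2022-03-02 21:34 PFX

2022-03-02 21:34 PFX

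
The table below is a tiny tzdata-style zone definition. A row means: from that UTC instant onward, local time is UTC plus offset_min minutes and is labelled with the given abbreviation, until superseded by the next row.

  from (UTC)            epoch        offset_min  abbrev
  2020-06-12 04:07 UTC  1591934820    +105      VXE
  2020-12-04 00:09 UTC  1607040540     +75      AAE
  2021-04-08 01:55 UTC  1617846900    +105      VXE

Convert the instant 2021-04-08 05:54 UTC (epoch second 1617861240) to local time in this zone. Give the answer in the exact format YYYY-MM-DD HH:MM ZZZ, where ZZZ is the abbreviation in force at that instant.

Query: 2021-04-08 05:54 UTC
Rule 3/3 (VXE, +01:45): 2021-04-08 01:55 UTC ≤ query < +∞
5·60 + 54 + 105 = 459 min
459 = 0·1440 + 459; 459 = 7·60 + 39 → 07:39, same day
→ 2021-04-08 07:39 VXE

2021-04-08 07:39 VXE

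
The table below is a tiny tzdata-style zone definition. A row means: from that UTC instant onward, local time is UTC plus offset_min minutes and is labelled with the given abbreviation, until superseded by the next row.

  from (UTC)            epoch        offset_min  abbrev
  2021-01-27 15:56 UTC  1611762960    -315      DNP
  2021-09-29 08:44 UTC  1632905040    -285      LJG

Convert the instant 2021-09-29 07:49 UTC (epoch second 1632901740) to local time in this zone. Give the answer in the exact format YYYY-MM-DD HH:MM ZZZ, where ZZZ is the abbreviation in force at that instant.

Query: 2021-09-29 07:49 UTC
Rule 1/2 (DNP, -05:15): 2021-01-27 15:56 UTC ≤ query < 2021-09-29 08:44 UTC
7·60 + 49 - 315 = 154 min
154 = 0·1440 + 154; 154 = 2·60 + 34 → 02:34, same day
→ 2021-09-29 02:34 DNP

2021-09-29 02:34 DNP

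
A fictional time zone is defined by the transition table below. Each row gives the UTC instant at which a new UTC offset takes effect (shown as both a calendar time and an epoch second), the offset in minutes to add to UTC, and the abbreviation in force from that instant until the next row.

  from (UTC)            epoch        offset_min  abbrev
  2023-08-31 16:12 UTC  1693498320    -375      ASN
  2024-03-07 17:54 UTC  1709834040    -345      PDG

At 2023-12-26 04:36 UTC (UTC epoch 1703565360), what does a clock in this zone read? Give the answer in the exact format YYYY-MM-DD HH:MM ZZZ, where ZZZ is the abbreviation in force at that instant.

Query: 2023-12-26 04:36 UTC
Rule 1/2 (ASN, -06:15): 2023-08-31 16:12 UTC ≤ query < 2024-03-07 17:54 UTC
4·60 + 36 - 375 = -99 min
-99 = -1·1440 + 1341; 1341 = 22·60 + 21 → 22:21, 2023-12-26 - 1 day = 2023-12-25
→ 2023-12-25 22:21 ASN

2023-12-25 22:21 ASN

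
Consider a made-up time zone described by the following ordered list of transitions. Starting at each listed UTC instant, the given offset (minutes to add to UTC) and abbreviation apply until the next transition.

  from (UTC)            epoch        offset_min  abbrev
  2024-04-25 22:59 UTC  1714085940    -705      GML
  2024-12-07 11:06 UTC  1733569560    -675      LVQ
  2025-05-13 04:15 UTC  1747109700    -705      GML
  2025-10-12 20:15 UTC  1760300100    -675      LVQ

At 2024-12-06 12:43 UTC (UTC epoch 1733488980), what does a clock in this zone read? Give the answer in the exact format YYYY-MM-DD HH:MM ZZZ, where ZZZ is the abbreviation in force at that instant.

Query: 2024-12-06 12:43 UTC
Rule 1/4 (GML, -11:45): 2024-04-25 22:59 UTC ≤ query < 2024-12-07 11:06 UTC
12·60 + 43 - 705 = 58 min
58 = 0·1440 + 58; 58 = 0·60 + 58 → 00:58, same day
→ 2024-12-06 00:58 GML

2024-12-06 00:58 GML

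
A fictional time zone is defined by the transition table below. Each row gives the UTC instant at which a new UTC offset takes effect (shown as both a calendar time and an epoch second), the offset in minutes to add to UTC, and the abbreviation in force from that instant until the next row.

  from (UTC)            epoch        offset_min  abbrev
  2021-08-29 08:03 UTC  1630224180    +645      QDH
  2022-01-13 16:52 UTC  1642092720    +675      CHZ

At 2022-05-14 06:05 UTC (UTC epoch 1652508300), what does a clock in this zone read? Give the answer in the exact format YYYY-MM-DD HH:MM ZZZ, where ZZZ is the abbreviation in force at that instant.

2022-05-14 17:20 CHZ

Query: 2022-05-14 06:05 UTC
Rule 2/2 (CHZ, +11:15): 2022-01-13 16:52 UTC ≤ query < +∞
6·60 + 5 + 675 = 1040 min
1040 = 0·1440 + 1040; 1040 = 17·60 + 20 → 17:20, same day
→ 2022-05-14 17:20 CHZ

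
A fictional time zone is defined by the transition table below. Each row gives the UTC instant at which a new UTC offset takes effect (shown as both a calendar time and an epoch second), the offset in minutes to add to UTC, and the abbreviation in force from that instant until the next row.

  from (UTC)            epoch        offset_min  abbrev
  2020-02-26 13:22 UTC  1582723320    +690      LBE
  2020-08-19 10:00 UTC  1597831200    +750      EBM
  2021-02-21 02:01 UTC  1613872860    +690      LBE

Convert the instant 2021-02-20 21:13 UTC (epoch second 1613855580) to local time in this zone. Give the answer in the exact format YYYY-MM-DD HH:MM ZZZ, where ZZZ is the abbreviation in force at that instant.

2021-02-21 09:43 EBM

Query: 2021-02-20 21:13 UTC
Rule 2/3 (EBM, +12:30): 2020-08-19 10:00 UTC ≤ query < 2021-02-21 02:01 UTC
21·60 + 13 + 750 = 2023 min
2023 = 1·1440 + 583; 583 = 9·60 + 43 → 09:43, 2021-02-20 + 1 day = 2021-02-21
→ 2021-02-21 09:43 EBM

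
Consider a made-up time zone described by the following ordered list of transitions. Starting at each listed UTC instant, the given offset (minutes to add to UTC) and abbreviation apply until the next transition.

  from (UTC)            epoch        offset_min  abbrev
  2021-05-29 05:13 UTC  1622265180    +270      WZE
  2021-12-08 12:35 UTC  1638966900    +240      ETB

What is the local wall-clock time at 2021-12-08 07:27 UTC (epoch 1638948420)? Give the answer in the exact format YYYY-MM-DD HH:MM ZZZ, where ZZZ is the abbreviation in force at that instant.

2021-12-08 11:57 WZE

Query: 2021-12-08 07:27 UTC
Rule 1/2 (WZE, +04:30): 2021-05-29 05:13 UTC ≤ query < 2021-12-08 12:35 UTC
7·60 + 27 + 270 = 717 min
717 = 0·1440 + 717; 717 = 11·60 + 57 → 11:57, same day
→ 2021-12-08 11:57 WZE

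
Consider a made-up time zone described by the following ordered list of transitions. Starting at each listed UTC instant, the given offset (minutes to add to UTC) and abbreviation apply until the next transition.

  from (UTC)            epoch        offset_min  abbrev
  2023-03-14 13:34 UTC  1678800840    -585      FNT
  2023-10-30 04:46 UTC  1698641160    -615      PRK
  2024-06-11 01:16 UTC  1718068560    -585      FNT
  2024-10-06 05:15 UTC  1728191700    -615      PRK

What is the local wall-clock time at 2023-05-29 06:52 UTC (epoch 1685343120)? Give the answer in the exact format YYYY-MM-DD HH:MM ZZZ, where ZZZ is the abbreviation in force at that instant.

2023-05-28 21:07 FNT

Query: 2023-05-29 06:52 UTC
Rule 1/4 (FNT, -09:45): 2023-03-14 13:34 UTC ≤ query < 2023-10-30 04:46 UTC
6·60 + 52 - 585 = -173 min
-173 = -1·1440 + 1267; 1267 = 21·60 + 7 → 21:07, 2023-05-29 - 1 day = 2023-05-28
→ 2023-05-28 21:07 FNT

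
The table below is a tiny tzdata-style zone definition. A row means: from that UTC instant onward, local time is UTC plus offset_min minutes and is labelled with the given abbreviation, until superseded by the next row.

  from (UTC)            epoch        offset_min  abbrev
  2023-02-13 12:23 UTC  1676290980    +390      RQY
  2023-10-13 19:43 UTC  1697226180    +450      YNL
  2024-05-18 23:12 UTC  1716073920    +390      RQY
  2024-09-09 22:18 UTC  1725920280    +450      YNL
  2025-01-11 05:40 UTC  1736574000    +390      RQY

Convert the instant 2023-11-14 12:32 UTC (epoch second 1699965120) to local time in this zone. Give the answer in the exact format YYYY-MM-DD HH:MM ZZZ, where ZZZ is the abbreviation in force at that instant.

Query: 2023-11-14 12:32 UTC
Rule 2/5 (YNL, +07:30): 2023-10-13 19:43 UTC ≤ query < 2024-05-18 23:12 UTC
12·60 + 32 + 450 = 1202 min
1202 = 0·1440 + 1202; 1202 = 20·60 + 2 → 20:02, same day
→ 2023-11-14 20:02 YNL

2023-11-14 20:02 YNL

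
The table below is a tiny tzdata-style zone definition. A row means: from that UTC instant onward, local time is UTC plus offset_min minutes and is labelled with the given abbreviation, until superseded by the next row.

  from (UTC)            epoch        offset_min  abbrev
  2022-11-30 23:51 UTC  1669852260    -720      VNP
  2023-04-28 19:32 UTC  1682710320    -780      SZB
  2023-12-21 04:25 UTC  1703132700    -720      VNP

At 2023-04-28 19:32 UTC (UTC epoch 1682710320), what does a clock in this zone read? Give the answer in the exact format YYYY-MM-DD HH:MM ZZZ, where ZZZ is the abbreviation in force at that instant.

Query: 2023-04-28 19:32 UTC
Rule 2/3 (SZB, -13:00): 2023-04-28 19:32 UTC ≤ query < 2023-12-21 04:25 UTC
19·60 + 32 - 780 = 392 min
392 = 0·1440 + 392; 392 = 6·60 + 32 → 06:32, same day
→ 2023-04-28 06:32 SZB

2023-04-28 06:32 SZB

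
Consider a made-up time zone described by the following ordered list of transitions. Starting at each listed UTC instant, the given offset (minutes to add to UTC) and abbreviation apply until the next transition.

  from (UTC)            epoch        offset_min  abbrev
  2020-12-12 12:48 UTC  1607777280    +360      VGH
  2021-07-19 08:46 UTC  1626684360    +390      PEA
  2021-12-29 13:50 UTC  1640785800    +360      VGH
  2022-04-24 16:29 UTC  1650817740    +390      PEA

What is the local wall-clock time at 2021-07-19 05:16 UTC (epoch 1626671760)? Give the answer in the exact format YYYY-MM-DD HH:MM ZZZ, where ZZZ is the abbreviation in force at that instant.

2021-07-19 11:16 VGH

Query: 2021-07-19 05:16 UTC
Rule 1/4 (VGH, +06:00): 2020-12-12 12:48 UTC ≤ query < 2021-07-19 08:46 UTC
5·60 + 16 + 360 = 676 min
676 = 0·1440 + 676; 676 = 11·60 + 16 → 11:16, same day
→ 2021-07-19 11:16 VGH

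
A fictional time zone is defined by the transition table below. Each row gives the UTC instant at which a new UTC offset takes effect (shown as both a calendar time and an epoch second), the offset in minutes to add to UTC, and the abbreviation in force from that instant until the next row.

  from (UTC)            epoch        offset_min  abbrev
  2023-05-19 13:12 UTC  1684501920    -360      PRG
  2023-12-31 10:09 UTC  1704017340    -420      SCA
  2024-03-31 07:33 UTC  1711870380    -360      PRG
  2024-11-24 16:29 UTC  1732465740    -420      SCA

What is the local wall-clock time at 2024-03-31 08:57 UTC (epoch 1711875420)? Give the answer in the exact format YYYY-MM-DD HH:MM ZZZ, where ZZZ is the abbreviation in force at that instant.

Query: 2024-03-31 08:57 UTC
Rule 3/4 (PRG, -06:00): 2024-03-31 07:33 UTC ≤ query < 2024-11-24 16:29 UTC
8·60 + 57 - 360 = 177 min
177 = 0·1440 + 177; 177 = 2·60 + 57 → 02:57, same day
→ 2024-03-31 02:57 PRG

2024-03-31 02:57 PRG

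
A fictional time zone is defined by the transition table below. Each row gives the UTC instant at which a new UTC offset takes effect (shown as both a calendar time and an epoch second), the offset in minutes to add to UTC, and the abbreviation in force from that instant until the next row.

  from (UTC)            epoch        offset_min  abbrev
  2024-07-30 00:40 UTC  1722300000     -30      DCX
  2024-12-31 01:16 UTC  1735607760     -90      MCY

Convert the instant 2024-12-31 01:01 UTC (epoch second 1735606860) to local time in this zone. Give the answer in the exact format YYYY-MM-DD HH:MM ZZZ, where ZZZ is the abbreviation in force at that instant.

2024-12-31 00:31 DCX

Query: 2024-12-31 01:01 UTC
Rule 1/2 (DCX, -00:30): 2024-07-30 00:40 UTC ≤ query < 2024-12-31 01:16 UTC
1·60 + 1 - 30 = 31 min
31 = 0·1440 + 31; 31 = 0·60 + 31 → 00:31, same day
→ 2024-12-31 00:31 DCX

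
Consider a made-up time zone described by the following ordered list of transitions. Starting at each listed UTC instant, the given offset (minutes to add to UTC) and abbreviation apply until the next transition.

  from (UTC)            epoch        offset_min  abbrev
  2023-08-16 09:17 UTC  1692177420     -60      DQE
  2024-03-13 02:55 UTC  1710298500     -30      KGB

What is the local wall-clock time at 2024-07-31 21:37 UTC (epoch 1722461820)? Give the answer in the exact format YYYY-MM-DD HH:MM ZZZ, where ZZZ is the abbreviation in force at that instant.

2024-07-31 21:07 KGB

Query: 2024-07-31 21:37 UTC
Rule 2/2 (KGB, -00:30): 2024-03-13 02:55 UTC ≤ query < +∞
21·60 + 37 - 30 = 1267 min
1267 = 0·1440 + 1267; 1267 = 21·60 + 7 → 21:07, same day
→ 2024-07-31 21:07 KGB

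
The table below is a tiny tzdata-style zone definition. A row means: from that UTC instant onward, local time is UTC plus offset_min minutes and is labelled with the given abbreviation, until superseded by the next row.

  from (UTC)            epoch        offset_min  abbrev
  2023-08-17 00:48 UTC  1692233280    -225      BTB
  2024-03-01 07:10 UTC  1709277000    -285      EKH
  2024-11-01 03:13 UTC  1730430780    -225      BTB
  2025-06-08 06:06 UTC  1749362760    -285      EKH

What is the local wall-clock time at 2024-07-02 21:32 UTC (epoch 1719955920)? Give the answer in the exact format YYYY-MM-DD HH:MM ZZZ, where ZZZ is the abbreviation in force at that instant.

Query: 2024-07-02 21:32 UTC
Rule 2/4 (EKH, -04:45): 2024-03-01 07:10 UTC ≤ query < 2024-11-01 03:13 UTC
21·60 + 32 - 285 = 1007 min
1007 = 0·1440 + 1007; 1007 = 16·60 + 47 → 16:47, same day
→ 2024-07-02 16:47 EKH

2024-07-02 16:47 EKH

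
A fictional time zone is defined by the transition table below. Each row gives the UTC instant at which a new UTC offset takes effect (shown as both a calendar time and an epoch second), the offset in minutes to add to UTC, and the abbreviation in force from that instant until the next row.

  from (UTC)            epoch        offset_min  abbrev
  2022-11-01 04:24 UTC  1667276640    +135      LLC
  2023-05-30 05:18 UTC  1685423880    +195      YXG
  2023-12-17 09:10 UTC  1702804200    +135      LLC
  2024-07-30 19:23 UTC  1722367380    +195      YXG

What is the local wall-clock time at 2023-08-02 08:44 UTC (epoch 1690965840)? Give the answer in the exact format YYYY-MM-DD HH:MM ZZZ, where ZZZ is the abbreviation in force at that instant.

Query: 2023-08-02 08:44 UTC
Rule 2/4 (YXG, +03:15): 2023-05-30 05:18 UTC ≤ query < 2023-12-17 09:10 UTC
8·60 + 44 + 195 = 719 min
719 = 0·1440 + 719; 719 = 11·60 + 59 → 11:59, same day
→ 2023-08-02 11:59 YXG

2023-08-02 11:59 YXG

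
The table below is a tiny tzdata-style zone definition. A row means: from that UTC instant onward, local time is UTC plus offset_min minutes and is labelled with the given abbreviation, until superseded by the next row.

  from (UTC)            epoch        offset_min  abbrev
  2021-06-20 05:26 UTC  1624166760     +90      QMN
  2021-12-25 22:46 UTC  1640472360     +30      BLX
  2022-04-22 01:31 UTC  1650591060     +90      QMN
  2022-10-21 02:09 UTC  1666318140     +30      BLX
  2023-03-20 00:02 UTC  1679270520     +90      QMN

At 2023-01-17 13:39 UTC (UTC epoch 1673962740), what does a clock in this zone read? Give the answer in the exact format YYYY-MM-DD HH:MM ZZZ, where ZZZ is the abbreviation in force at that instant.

2023-01-17 14:09 BLX

Query: 2023-01-17 13:39 UTC
Rule 4/5 (BLX, +00:30): 2022-10-21 02:09 UTC ≤ query < 2023-03-20 00:02 UTC
13·60 + 39 + 30 = 849 min
849 = 0·1440 + 849; 849 = 14·60 + 9 → 14:09, same day
→ 2023-01-17 14:09 BLX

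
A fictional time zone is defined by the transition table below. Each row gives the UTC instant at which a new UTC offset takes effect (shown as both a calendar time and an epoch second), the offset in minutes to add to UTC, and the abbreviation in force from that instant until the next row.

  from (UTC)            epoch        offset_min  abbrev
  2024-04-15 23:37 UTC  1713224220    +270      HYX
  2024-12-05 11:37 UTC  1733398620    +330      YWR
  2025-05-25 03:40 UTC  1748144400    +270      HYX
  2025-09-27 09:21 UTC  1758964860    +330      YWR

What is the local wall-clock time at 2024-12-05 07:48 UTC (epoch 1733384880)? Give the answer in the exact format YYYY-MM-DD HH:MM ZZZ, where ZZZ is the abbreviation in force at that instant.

Query: 2024-12-05 07:48 UTC
Rule 1/4 (HYX, +04:30): 2024-04-15 23:37 UTC ≤ query < 2024-12-05 11:37 UTC
7·60 + 48 + 270 = 738 min
738 = 0·1440 + 738; 738 = 12·60 + 18 → 12:18, same day
→ 2024-12-05 12:18 HYX

2024-12-05 12:18 HYX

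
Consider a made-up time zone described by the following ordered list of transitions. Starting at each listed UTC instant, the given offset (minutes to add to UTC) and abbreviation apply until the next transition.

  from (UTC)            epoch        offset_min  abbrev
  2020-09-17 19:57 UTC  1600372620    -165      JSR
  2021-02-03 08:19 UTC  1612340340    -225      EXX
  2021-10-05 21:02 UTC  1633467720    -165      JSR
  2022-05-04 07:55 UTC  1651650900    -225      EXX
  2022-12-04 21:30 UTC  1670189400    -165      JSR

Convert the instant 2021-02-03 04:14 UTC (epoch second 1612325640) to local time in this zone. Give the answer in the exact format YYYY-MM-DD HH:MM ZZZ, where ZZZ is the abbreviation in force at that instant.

2021-02-03 01:29 JSR

Query: 2021-02-03 04:14 UTC
Rule 1/5 (JSR, -02:45): 2020-09-17 19:57 UTC ≤ query < 2021-02-03 08:19 UTC
4·60 + 14 - 165 = 89 min
89 = 0·1440 + 89; 89 = 1·60 + 29 → 01:29, same day
→ 2021-02-03 01:29 JSR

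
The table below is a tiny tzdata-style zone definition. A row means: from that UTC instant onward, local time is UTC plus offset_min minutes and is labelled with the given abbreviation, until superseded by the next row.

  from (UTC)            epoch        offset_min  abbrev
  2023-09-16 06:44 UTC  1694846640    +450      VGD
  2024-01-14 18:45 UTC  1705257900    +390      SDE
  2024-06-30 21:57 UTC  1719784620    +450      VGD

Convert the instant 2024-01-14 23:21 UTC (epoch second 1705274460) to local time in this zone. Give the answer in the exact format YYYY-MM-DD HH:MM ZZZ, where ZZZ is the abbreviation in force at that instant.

2024-01-15 05:51 SDE

Query: 2024-01-14 23:21 UTC
Rule 2/3 (SDE, +06:30): 2024-01-14 18:45 UTC ≤ query < 2024-06-30 21:57 UTC
23·60 + 21 + 390 = 1791 min
1791 = 1·1440 + 351; 351 = 5·60 + 51 → 05:51, 2024-01-14 + 1 day = 2024-01-15
→ 2024-01-15 05:51 SDE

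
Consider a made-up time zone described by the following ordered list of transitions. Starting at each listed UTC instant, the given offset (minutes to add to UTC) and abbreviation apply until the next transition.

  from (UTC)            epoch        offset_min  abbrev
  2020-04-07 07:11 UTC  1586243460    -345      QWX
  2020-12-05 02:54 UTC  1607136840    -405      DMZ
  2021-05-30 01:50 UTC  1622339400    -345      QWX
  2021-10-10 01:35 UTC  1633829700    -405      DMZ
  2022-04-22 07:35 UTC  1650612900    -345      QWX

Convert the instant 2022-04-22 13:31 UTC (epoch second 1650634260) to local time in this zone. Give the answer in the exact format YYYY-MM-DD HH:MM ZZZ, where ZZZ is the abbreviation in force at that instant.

Query: 2022-04-22 13:31 UTC
Rule 5/5 (QWX, -05:45): 2022-04-22 07:35 UTC ≤ query < +∞
13·60 + 31 - 345 = 466 min
466 = 0·1440 + 466; 466 = 7·60 + 46 → 07:46, same day
→ 2022-04-22 07:46 QWX

2022-04-22 07:46 QWX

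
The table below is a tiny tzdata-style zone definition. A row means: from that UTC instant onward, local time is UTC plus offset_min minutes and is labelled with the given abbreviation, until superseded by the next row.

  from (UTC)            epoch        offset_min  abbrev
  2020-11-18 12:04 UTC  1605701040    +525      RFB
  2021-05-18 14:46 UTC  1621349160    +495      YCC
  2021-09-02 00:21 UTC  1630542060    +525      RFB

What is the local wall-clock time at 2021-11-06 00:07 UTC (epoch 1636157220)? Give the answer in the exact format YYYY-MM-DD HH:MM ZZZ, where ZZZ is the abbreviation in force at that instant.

Query: 2021-11-06 00:07 UTC
Rule 3/3 (RFB, +08:45): 2021-09-02 00:21 UTC ≤ query < +∞
0·60 + 7 + 525 = 532 min
532 = 0·1440 + 532; 532 = 8·60 + 52 → 08:52, same day
→ 2021-11-06 08:52 RFB

2021-11-06 08:52 RFB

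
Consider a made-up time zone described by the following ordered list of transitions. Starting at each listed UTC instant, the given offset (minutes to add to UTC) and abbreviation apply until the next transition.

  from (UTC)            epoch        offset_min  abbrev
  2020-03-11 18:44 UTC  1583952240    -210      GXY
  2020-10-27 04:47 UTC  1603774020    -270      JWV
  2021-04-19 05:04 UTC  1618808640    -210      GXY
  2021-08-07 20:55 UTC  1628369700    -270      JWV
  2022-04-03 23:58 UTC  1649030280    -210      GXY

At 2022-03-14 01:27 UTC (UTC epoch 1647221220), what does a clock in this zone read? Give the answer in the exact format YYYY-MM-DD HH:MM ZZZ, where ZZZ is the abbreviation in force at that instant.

2022-03-13 20:57 JWV

Query: 2022-03-14 01:27 UTC
Rule 4/5 (JWV, -04:30): 2021-08-07 20:55 UTC ≤ query < 2022-04-03 23:58 UTC
1·60 + 27 - 270 = -183 min
-183 = -1·1440 + 1257; 1257 = 20·60 + 57 → 20:57, 2022-03-14 - 1 day = 2022-03-13
→ 2022-03-13 20:57 JWV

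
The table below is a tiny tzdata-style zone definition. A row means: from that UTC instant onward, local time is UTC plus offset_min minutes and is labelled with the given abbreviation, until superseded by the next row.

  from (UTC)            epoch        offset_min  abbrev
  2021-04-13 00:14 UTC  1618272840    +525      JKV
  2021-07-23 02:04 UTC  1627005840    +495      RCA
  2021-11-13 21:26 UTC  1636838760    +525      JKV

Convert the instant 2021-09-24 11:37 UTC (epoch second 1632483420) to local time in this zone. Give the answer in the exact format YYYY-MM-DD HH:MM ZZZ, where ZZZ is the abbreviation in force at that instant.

2021-09-24 19:52 RCA

Query: 2021-09-24 11:37 UTC
Rule 2/3 (RCA, +08:15): 2021-07-23 02:04 UTC ≤ query < 2021-11-13 21:26 UTC
11·60 + 37 + 495 = 1192 min
1192 = 0·1440 + 1192; 1192 = 19·60 + 52 → 19:52, same day
→ 2021-09-24 19:52 RCA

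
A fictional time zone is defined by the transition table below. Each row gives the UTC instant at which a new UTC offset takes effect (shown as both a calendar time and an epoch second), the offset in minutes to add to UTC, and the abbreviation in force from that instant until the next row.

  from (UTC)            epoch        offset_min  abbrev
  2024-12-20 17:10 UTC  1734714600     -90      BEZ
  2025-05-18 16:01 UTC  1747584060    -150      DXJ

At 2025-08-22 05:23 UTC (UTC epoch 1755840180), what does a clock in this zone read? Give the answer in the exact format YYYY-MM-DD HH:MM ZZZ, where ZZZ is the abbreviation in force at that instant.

2025-08-22 02:53 DXJ

Query: 2025-08-22 05:23 UTC
Rule 2/2 (DXJ, -02:30): 2025-05-18 16:01 UTC ≤ query < +∞
5·60 + 23 - 150 = 173 min
173 = 0·1440 + 173; 173 = 2·60 + 53 → 02:53, same day
→ 2025-08-22 02:53 DXJ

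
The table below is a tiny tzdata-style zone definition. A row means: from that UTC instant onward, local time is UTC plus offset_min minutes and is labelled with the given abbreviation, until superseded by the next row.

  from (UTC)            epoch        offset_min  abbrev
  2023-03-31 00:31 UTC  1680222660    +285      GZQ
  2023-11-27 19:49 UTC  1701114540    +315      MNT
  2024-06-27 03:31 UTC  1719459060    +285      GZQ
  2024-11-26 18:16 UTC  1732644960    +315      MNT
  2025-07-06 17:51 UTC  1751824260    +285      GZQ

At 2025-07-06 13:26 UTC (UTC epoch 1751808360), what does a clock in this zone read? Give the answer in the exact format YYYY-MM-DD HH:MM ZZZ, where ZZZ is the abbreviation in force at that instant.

Query: 2025-07-06 13:26 UTC
Rule 4/5 (MNT, +05:15): 2024-11-26 18:16 UTC ≤ query < 2025-07-06 17:51 UTC
13·60 + 26 + 315 = 1121 min
1121 = 0·1440 + 1121; 1121 = 18·60 + 41 → 18:41, same day
→ 2025-07-06 18:41 MNT

2025-07-06 18:41 MNT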